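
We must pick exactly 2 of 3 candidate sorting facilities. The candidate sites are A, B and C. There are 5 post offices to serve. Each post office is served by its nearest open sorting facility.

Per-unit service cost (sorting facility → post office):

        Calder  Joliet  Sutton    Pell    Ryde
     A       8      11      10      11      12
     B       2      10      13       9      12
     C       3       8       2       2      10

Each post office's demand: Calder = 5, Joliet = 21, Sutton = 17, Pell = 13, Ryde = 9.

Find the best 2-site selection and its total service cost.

With exactly 2 open, each post office uses its cheapest among the chosen.
{B, C}: Calder→B 2·5=10, Joliet→C 8·21=168, Sutton→C 2·17=34, Pell→C 2·13=26, Ryde→C 10·9=90. Service cost 328.
{A, C}: service cost 333
{A, B}: service cost 615
Among all 3 size-2 choices, {B, C} is lowest.

Choose B and C; total service cost 328.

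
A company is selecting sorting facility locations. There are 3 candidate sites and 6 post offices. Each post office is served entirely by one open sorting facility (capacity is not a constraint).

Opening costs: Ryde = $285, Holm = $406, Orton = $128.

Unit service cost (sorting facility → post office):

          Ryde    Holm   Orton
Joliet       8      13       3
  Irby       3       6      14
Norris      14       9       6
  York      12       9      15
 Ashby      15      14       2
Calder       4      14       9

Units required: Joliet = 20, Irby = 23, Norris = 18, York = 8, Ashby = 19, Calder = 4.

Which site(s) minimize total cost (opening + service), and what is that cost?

For any fixed open set, each post office goes to its cheapest open site; total = fixed + service.
{Ryde, Orton}: Joliet→Orton 3·20=60, Irby→Ryde 3·23=69, Norris→Orton 6·18=108, York→Ryde 12·8=96, Ashby→Orton 2·19=38, Calder→Ryde 4·4=16. Service 387; fixed 413; total 800.
{Orton}: service 684 + fixed 128 = 812
{Holm, Orton}: Joliet→Orton 3·20=60, Irby→Holm 6·23=138, Norris→Orton 6·18=108, York→Holm 9·8=72, Ashby→Orton 2·19=38, Calder→Orton 9·4=36. Service 452; fixed 534; total 986.
{Ryde, Holm, Orton}: Joliet→Orton 3·20=60, Irby→Ryde 3·23=69, Norris→Orton 6·18=108, York→Holm 9·8=72, Ashby→Orton 2·19=38, Calder→Ryde 4·4=16. Service 363; fixed 819; total 1182.
No other subset beats 800.

Open Ryde and Orton; minimum total cost 800.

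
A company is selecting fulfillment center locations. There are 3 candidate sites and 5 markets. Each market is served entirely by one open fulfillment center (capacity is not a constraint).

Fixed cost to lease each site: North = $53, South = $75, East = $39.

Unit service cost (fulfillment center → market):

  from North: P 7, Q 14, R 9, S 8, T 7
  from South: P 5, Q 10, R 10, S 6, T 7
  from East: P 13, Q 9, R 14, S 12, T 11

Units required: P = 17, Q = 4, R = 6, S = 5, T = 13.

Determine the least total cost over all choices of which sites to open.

For any fixed open set, each market goes to its cheapest open site; total = fixed + service.
{South}: P→South 5·17=85, Q→South 10·4=40, R→South 10·6=60, S→South 6·5=30, T→South 7·13=91. Service 306; fixed 75; total 381.
{North}: service 360 + fixed 53 = 413
{South, East}: service 302 + fixed 114 = 416
{North, South, East}: service 296 + fixed 167 = 463
No other subset beats 381.

Minimum total cost: 381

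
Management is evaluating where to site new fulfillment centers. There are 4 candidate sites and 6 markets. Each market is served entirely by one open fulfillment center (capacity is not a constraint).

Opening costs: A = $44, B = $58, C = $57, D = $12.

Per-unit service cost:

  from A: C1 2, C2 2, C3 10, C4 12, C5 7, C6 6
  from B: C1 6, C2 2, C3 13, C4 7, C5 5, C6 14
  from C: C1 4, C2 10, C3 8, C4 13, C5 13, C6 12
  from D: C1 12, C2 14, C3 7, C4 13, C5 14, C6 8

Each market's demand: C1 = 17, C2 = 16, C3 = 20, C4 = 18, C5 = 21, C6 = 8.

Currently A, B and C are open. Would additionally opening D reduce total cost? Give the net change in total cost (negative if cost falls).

Yes — net change −8 (cost falls by 8).

Current service cost with {A, B, C}: 505.
Adding D: each market re-picks its cheapest; new service cost 485, saving 20.
Extra fixed cost: 12. Net change = 12 − 20 = -8.
(Totals: 664 → 656.)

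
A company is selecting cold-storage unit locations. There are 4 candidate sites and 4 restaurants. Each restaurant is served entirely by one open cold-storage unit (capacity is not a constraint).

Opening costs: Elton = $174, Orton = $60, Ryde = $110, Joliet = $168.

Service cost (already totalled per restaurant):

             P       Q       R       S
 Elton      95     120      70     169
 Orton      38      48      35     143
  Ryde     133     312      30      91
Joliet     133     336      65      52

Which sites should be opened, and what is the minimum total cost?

Open Orton only; minimum total cost 324.

For any fixed open set, each restaurant goes to its cheapest open site; total = fixed + service.
{Orton}: P→Orton 38, Q→Orton 48, R→Orton 35, S→Orton 143. Service 264; fixed 60; total 324.
{Orton, Ryde}: service 207 + fixed 170 = 377
{Orton, Joliet}: service 173 + fixed 228 = 401
{Elton, Orton, Ryde, Joliet}: service 168 + fixed 512 = 680
No other subset beats 324.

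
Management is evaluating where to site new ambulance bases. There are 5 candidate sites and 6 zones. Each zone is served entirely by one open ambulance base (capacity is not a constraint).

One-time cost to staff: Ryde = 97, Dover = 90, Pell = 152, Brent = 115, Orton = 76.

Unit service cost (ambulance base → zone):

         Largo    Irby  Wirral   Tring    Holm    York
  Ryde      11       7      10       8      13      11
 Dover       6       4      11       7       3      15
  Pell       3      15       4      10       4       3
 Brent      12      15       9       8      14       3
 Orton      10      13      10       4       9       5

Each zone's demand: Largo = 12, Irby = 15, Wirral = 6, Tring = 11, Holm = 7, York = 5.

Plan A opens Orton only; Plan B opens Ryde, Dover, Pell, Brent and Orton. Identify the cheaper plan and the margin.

Plan A: {Orton}: Largo→Orton 10·12=120, Irby→Orton 13·15=195, Wirral→Orton 10·6=60, Tring→Orton 4·11=44, Holm→Orton 9·7=63, York→Orton 5·5=25. Service 507; fixed 76; total 583.
Plan B: {Ryde, Dover, Pell, Brent, Orton}: Largo→Pell 3·12=36, Irby→Dover 4·15=60, Wirral→Pell 4·6=24, Tring→Orton 4·11=44, Holm→Dover 3·7=21, York→Pell 3·5=15. Service 200; fixed 530; total 730.
Difference: |583 − 730| = 147.

Plan A is cheaper by 147.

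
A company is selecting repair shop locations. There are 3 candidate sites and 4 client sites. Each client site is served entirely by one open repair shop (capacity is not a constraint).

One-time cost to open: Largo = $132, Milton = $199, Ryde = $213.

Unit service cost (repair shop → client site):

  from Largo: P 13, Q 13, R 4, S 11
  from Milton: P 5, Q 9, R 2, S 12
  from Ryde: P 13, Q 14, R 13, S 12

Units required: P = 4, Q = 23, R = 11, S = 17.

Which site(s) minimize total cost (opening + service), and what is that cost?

Open Milton only; minimum total cost 652.

For any fixed open set, each client site goes to its cheapest open site; total = fixed + service.
{Milton}: P→Milton 5·4=20, Q→Milton 9·23=207, R→Milton 2·11=22, S→Milton 12·17=204. Service 453; fixed 199; total 652.
{Largo}: P→Largo 13·4=52, Q→Largo 13·23=299, R→Largo 4·11=44, S→Largo 11·17=187. Service 582; fixed 132; total 714.
{Largo, Milton}: service 436 + fixed 331 = 767
{Largo, Milton, Ryde}: P→Milton 5·4=20, Q→Milton 9·23=207, R→Milton 2·11=22, S→Largo 11·17=187. Service 436; fixed 544; total 980.
(All 7 nonempty subsets were checked; Milton only is lowest.)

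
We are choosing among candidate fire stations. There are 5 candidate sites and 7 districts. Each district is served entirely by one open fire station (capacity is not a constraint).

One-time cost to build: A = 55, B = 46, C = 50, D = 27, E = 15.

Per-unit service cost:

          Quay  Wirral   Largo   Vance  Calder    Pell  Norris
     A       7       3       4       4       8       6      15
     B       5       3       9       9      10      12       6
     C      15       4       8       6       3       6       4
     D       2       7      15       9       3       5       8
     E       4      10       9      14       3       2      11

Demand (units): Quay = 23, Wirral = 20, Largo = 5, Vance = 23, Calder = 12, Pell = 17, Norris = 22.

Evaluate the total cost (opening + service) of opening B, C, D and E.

Each district is assigned to its cheapest site among the open ones.
{B, C, D, E}: Quay→D 2·23=46, Wirral→B 3·20=60, Largo→C 8·5=40, Vance→C 6·23=138, Calder→C 3·12=36, Pell→E 2·17=34, Norris→C 4·22=88. Service 442; fixed 138; total 580.

Total cost: 580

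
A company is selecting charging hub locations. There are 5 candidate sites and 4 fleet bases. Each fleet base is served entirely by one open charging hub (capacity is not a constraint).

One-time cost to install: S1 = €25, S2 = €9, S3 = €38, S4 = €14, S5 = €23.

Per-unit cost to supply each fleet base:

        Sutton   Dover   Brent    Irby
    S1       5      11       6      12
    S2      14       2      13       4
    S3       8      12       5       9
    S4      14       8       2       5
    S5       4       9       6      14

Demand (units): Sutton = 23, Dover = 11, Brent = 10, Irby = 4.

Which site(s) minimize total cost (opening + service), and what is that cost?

For any fixed open set, each fleet base goes to its cheapest open site; total = fixed + service.
{S2, S4, S5}: Sutton→S5 4·23=92, Dover→S2 2·11=22, Brent→S4 2·10=20, Irby→S2 4·4=16. Service 150; fixed 46; total 196.
{S1, S2, S4}: service 173 + fixed 48 = 221
{S1, S2, S4, S5}: service 150 + fixed 71 = 221
{S1, S2, S3, S4, S5}: service 150 + fixed 109 = 259
No other subset beats 196.

Open S2, S4 and S5; minimum total cost 196.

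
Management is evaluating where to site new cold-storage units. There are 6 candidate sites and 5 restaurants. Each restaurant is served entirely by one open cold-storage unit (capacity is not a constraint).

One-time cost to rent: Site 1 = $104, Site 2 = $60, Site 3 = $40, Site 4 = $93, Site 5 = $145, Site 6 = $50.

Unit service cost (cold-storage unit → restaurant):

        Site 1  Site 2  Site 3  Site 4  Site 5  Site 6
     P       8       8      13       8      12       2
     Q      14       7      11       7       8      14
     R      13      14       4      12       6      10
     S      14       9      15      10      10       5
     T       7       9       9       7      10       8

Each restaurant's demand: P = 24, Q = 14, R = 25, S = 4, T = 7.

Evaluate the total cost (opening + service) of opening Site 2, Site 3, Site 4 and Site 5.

Each restaurant is assigned to its cheapest site among the open ones.
{Site 2, Site 3, Site 4, Site 5}: P→Site 2 8·24=192, Q→Site 2 7·14=98, R→Site 3 4·25=100, S→Site 2 9·4=36, T→Site 4 7·7=49. Service 475; fixed 338; total 813.

Total cost: 813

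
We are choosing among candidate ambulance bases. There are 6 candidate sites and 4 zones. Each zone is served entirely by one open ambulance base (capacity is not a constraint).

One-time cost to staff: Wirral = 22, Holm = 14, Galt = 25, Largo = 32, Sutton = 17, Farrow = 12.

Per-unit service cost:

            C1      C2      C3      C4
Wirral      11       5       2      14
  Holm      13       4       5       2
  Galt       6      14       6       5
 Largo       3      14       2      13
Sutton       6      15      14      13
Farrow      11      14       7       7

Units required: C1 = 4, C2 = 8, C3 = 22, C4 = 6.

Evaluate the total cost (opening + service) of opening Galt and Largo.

Each zone is assigned to its cheapest site among the open ones.
{Galt, Largo}: C1→Largo 3·4=12, C2→Galt 14·8=112, C3→Largo 2·22=44, C4→Galt 5·6=30. Service 198; fixed 57; total 255.

Total cost: 255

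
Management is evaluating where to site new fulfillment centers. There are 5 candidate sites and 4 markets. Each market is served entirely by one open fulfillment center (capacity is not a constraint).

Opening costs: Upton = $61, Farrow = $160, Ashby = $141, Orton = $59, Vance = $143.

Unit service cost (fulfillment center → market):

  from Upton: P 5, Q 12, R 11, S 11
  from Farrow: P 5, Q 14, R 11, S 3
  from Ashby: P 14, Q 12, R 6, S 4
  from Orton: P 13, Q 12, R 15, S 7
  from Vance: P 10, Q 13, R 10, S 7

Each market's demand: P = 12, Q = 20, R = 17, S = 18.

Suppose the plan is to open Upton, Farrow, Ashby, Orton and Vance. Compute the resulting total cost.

Each market is assigned to its cheapest site among the open ones.
{Upton, Farrow, Ashby, Orton, Vance}: P→Upton 5·12=60, Q→Upton 12·20=240, R→Ashby 6·17=102, S→Farrow 3·18=54. Service 456; fixed 564; total 1020.

Total cost: 1020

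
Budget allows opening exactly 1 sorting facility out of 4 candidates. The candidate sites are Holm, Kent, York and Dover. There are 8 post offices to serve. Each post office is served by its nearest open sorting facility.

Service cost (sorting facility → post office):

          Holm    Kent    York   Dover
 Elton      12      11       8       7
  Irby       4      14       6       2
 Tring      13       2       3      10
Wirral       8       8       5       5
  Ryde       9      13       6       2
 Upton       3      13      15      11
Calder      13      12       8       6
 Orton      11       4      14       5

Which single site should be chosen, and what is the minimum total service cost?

With exactly 1 open, each post office uses its cheapest among the chosen.
{Dover}: Elton→Dover 7, Irby→Dover 2, Tring→Dover 10, Wirral→Dover 5, Ryde→Dover 2, Upton→Dover 11, Calder→Dover 6, Orton→Dover 5. Service cost 48.
{York}: service cost 65
{Holm}: service cost 73
Among all 4 size-1 choices, {Dover} is lowest.

Choose Dover only; total service cost 48.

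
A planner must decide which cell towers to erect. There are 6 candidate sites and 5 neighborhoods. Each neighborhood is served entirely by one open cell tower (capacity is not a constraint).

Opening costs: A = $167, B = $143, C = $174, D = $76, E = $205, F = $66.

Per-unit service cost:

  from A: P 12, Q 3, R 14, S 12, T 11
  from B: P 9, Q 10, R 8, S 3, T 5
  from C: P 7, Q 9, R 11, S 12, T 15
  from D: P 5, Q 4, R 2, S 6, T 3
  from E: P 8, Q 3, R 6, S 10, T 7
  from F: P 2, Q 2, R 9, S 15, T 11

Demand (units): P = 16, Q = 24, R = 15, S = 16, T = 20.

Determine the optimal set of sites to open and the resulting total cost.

For any fixed open set, each neighborhood goes to its cheapest open site; total = fixed + service.
{D, F}: P→F 2·16=32, Q→F 2·24=48, R→D 2·15=30, S→D 6·16=96, T→D 3·20=60. Service 266; fixed 142; total 408.
{D}: service 362 + fixed 76 = 438
{B, D, F}: P→F 2·16=32, Q→F 2·24=48, R→D 2·15=30, S→B 3·16=48, T→D 3·20=60. Service 218; fixed 285; total 503.
{A, B, C, D, E, F}: service 218 + fixed 831 = 1049
No other subset beats 408.

Open D and F; minimum total cost 408.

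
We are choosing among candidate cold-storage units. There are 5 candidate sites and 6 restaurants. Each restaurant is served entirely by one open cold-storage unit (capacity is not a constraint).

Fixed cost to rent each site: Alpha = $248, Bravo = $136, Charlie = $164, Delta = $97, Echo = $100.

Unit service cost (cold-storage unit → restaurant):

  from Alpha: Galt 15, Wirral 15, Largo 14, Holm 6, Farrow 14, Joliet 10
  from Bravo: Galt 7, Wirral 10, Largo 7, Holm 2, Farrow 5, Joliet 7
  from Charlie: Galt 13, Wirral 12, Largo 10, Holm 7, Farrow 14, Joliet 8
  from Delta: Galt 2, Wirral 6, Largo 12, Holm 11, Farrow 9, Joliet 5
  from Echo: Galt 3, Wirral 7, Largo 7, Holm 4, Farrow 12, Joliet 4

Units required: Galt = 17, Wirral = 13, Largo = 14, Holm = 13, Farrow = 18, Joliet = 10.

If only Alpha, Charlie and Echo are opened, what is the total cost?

Each restaurant is assigned to its cheapest site among the open ones.
{Alpha, Charlie, Echo}: Galt→Echo 3·17=51, Wirral→Echo 7·13=91, Largo→Echo 7·14=98, Holm→Echo 4·13=52, Farrow→Echo 12·18=216, Joliet→Echo 4·10=40. Service 548; fixed 512; total 1060.

Total cost: 1060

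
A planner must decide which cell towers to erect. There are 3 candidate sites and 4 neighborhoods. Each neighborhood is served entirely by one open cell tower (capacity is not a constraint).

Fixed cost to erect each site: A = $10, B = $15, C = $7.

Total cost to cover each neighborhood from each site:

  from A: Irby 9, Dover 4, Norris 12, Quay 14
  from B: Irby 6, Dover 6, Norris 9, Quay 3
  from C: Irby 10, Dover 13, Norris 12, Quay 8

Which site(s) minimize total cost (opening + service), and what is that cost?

For any fixed open set, each neighborhood goes to its cheapest open site; total = fixed + service.
{B}: Irby→B 6, Dover→B 6, Norris→B 9, Quay→B 3. Service 24; fixed 15; total 39.
{B, C}: service 24 + fixed 22 = 46
{A, B}: service 22 + fixed 25 = 47
{A, B, C}: Irby→B 6, Dover→A 4, Norris→B 9, Quay→B 3. Service 22; fixed 32; total 54.
(All 7 nonempty subsets were checked; B only is lowest.)

Open B only; minimum total cost 39.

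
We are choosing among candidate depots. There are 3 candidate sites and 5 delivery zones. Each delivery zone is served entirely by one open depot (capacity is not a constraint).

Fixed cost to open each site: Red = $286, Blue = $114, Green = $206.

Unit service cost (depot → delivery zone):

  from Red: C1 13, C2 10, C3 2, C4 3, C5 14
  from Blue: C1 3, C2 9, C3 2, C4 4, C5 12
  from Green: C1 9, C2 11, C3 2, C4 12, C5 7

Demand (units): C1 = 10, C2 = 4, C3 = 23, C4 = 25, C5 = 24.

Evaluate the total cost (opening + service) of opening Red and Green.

Total cost: 911

Each delivery zone is assigned to its cheapest site among the open ones.
{Red, Green}: C1→Green 9·10=90, C2→Red 10·4=40, C3→Red 2·23=46, C4→Red 3·25=75, C5→Green 7·24=168. Service 419; fixed 492; total 911.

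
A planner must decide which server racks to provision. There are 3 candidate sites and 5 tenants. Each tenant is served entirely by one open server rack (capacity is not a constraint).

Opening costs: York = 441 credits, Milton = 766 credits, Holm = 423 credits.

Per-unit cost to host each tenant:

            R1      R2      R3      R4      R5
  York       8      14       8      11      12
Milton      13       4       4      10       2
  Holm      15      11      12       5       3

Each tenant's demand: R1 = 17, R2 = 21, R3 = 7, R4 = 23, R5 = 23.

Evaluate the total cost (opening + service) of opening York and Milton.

Each tenant is assigned to its cheapest site among the open ones.
{York, Milton}: R1→York 8·17=136, R2→Milton 4·21=84, R3→Milton 4·7=28, R4→Milton 10·23=230, R5→Milton 2·23=46. Service 524; fixed 1207; total 1731.

Total cost: 1731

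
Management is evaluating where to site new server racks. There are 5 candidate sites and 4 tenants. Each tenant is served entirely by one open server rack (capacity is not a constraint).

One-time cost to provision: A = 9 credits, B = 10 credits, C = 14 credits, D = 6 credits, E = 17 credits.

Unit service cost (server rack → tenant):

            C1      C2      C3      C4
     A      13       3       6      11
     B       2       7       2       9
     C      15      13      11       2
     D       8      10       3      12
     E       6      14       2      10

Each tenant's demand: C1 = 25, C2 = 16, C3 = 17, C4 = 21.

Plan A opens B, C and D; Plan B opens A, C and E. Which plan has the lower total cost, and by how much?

Plan A: {B, C, D}: C1→B 2·25=50, C2→B 7·16=112, C3→B 2·17=34, C4→C 2·21=42. Service 238; fixed 30; total 268.
Plan B: {A, C, E}: C1→E 6·25=150, C2→A 3·16=48, C3→E 2·17=34, C4→C 2·21=42. Service 274; fixed 40; total 314.
Difference: |268 − 314| = 46.

Plan A is cheaper by 46.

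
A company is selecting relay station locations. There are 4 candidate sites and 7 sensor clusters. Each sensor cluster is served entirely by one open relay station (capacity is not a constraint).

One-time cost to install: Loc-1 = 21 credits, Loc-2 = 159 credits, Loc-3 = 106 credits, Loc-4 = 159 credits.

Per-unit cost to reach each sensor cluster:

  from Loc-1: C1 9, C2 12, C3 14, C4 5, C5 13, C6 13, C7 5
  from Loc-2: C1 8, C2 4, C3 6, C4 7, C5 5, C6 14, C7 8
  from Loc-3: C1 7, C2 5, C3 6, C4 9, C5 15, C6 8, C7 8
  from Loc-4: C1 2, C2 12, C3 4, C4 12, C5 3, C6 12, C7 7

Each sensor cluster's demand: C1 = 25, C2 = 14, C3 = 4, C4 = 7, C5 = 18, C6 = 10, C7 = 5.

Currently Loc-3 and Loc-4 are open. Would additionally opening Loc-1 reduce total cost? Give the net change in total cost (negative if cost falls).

Current service cost with {Loc-3, Loc-4}: 368.
Adding Loc-1: each sensor cluster re-picks its cheapest; new service cost 330, saving 38.
Extra fixed cost: 21. Net change = 21 − 38 = -17.
(Totals: 633 → 616.)

Yes — net change −17 (cost falls by 17).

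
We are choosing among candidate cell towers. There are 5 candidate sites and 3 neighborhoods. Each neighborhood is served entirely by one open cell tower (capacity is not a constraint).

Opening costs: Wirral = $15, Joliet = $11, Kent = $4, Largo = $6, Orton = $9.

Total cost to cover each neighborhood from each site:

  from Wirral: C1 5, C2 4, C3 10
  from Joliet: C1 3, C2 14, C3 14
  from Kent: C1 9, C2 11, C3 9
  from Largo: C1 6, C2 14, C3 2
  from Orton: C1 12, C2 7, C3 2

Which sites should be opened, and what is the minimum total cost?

For any fixed open set, each neighborhood goes to its cheapest open site; total = fixed + service.
{Largo}: C1→Largo 6, C2→Largo 14, C3→Largo 2. Service 22; fixed 6; total 28.
{Kent, Largo}: service 19 + fixed 10 = 29
{Largo, Orton}: service 15 + fixed 15 = 30
{Wirral, Joliet, Kent, Largo, Orton}: service 9 + fixed 45 = 54
No other subset beats 28.

Open Largo only; minimum total cost 28.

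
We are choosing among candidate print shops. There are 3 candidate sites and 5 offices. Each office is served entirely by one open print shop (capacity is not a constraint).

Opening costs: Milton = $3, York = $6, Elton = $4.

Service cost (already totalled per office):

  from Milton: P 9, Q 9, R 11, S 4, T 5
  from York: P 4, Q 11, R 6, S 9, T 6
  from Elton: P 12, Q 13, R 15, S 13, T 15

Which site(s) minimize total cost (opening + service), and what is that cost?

For any fixed open set, each office goes to its cheapest open site; total = fixed + service.
{Milton, York}: P→York 4, Q→Milton 9, R→York 6, S→Milton 4, T→Milton 5. Service 28; fixed 9; total 37.
{Milton}: service 38 + fixed 3 = 41
{Milton, York, Elton}: service 28 + fixed 13 = 41
(All 7 nonempty subsets were checked; Milton and York is lowest.)

Open Milton and York; minimum total cost 37.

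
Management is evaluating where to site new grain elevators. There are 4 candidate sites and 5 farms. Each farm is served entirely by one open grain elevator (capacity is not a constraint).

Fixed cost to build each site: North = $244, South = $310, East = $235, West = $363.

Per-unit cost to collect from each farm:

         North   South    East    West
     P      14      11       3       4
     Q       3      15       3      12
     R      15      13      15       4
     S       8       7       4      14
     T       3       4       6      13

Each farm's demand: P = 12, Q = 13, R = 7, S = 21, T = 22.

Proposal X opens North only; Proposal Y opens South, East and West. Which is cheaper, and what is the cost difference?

Proposal X: {North}: P→North 14·12=168, Q→North 3·13=39, R→North 15·7=105, S→North 8·21=168, T→North 3·22=66. Service 546; fixed 244; total 790.
Proposal Y: {South, East, West}: P→East 3·12=36, Q→East 3·13=39, R→West 4·7=28, S→East 4·21=84, T→South 4·22=88. Service 275; fixed 908; total 1183.
Difference: |790 − 1183| = 393.

Proposal X is cheaper by 393.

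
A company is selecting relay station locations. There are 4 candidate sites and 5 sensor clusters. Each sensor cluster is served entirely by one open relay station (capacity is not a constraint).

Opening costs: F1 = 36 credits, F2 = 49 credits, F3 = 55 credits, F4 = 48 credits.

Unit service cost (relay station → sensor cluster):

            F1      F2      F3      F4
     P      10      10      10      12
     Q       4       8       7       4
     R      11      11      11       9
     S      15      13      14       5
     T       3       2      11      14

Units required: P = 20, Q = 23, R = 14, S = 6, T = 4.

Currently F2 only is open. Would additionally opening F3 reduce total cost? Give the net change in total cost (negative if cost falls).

Current service cost with {F2}: 624.
Adding F3: each sensor cluster re-picks its cheapest; new service cost 601, saving 23.
Extra fixed cost: 55. Net change = 55 − 23 = 32.
(Totals: 673 → 705.)

No — net change +32 (cost rises by 32).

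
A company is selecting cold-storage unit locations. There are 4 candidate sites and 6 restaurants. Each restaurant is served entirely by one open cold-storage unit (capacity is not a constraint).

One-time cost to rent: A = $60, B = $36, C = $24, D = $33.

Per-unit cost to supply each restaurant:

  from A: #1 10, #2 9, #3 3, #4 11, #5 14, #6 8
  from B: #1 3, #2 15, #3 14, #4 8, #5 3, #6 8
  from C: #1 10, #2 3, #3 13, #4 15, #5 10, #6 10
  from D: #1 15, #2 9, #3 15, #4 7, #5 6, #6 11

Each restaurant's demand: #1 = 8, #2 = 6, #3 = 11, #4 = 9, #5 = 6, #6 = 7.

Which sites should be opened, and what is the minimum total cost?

For any fixed open set, each restaurant goes to its cheapest open site; total = fixed + service.
{A, B, C}: #1→B 3·8=24, #2→C 3·6=18, #3→A 3·11=33, #4→B 8·9=72, #5→B 3·6=18, #6→A 8·7=56. Service 221; fixed 120; total 341.
{A, B}: service 257 + fixed 96 = 353
{A, B, C, D}: service 212 + fixed 153 = 365
{C}: #1→C 10·8=80, #2→C 3·6=18, #3→C 13·11=143, #4→C 15·9=135, #5→C 10·6=60, #6→C 10·7=70. Service 506; fixed 24; total 530.
No other subset beats 341.

Open A, B and C; minimum total cost 341.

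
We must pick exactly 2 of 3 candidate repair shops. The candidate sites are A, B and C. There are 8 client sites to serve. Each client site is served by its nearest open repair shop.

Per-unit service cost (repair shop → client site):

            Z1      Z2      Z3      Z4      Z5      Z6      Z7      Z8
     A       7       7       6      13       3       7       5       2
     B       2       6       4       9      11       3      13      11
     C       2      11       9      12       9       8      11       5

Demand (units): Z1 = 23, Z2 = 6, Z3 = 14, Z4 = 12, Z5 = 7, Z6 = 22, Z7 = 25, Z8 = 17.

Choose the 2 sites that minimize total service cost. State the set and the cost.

With exactly 2 open, each client site uses its cheapest among the chosen.
{A, B}: Z1→B 2·23=46, Z2→B 6·6=36, Z3→B 4·14=56, Z4→B 9·12=108, Z5→A 3·7=21, Z6→B 3·22=66, Z7→A 5·25=125, Z8→A 2·17=34. Service cost 492.
{A, C}: service cost 650
{B, C}: service cost 735
Among all 3 size-2 choices, {A, B} is lowest.

Choose A and B; total service cost 492.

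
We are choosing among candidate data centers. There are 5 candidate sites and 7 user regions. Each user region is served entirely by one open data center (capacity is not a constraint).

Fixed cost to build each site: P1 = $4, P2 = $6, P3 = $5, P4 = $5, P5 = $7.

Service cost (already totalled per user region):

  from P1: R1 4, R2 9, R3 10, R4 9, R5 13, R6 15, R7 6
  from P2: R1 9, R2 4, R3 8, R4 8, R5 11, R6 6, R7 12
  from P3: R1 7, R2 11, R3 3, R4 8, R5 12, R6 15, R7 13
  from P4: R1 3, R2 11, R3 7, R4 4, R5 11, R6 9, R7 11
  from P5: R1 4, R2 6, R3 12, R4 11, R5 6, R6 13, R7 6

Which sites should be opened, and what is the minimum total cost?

Open P4 and P5; minimum total cost 53.

For any fixed open set, each user region goes to its cheapest open site; total = fixed + service.
{P4, P5}: R1→P4 3, R2→P5 6, R3→P4 7, R4→P4 4, R5→P5 6, R6→P4 9, R7→P5 6. Service 41; fixed 12; total 53.
{P2, P4, P5}: service 36 + fixed 18 = 54
{P3, P4, P5}: R1→P4 3, R2→P5 6, R3→P3 3, R4→P4 4, R5→P5 6, R6→P4 9, R7→P5 6. Service 37; fixed 17; total 54.
{P1, P2, P3, P4, P5}: R1→P4 3, R2→P2 4, R3→P3 3, R4→P4 4, R5→P5 6, R6→P2 6, R7→P1 6. Service 32; fixed 27; total 59.
No other subset beats 53.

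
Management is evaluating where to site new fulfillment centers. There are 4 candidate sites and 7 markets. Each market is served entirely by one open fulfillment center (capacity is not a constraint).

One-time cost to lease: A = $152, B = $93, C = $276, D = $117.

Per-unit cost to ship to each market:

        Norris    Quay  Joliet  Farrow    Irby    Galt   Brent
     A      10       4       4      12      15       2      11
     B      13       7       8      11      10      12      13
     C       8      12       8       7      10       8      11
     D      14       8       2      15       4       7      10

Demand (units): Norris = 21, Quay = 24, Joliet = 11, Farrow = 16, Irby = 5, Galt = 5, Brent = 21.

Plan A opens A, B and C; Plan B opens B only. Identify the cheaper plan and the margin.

Plan B is cheaper by 51.

Plan A: {A, B, C}: Norris→C 8·21=168, Quay→A 4·24=96, Joliet→A 4·11=44, Farrow→C 7·16=112, Irby→B 10·5=50, Galt→A 2·5=10, Brent→A 11·21=231. Service 711; fixed 521; total 1232.
Plan B: {B}: Norris→B 13·21=273, Quay→B 7·24=168, Joliet→B 8·11=88, Farrow→B 11·16=176, Irby→B 10·5=50, Galt→B 12·5=60, Brent→B 13·21=273. Service 1088; fixed 93; total 1181.
Difference: |1232 − 1181| = 51.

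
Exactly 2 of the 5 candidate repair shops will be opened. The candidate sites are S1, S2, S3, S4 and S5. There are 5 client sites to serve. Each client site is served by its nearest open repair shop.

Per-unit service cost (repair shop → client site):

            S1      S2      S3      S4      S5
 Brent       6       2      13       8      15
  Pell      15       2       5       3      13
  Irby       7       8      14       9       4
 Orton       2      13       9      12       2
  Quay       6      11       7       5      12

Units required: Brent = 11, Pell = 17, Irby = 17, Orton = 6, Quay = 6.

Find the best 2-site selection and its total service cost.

Choose S2 and S5; total service cost 202.

With exactly 2 open, each client site uses its cheapest among the chosen.
{S2, S5}: Brent→S2 2·11=22, Pell→S2 2·17=34, Irby→S5 4·17=68, Orton→S5 2·6=12, Quay→S2 11·6=66. Service cost 202.
{S1, S2}: service cost 223
{S4, S5}: service cost 249
Among all 10 size-2 choices, {S2, S5} is lowest.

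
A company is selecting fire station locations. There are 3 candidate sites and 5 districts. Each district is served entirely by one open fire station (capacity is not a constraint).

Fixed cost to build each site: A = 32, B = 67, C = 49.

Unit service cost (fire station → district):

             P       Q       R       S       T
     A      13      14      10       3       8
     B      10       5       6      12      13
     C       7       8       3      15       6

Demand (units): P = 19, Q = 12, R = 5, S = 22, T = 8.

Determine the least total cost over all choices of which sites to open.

Minimum total cost: 439

For any fixed open set, each district goes to its cheapest open site; total = fixed + service.
{A, C}: P→C 7·19=133, Q→C 8·12=96, R→C 3·5=15, S→A 3·22=66, T→C 6·8=48. Service 358; fixed 81; total 439.
{A, B, C}: service 322 + fixed 148 = 470
{A, B}: service 410 + fixed 99 = 509
{A}: service 595 + fixed 32 = 627
No other subset beats 439.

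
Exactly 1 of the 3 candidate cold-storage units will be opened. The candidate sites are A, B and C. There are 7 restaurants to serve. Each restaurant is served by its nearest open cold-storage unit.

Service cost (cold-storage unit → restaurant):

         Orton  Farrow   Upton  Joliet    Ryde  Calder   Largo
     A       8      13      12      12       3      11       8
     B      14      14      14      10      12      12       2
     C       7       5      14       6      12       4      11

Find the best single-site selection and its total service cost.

Choose C only; total service cost 59.

With exactly 1 open, each restaurant uses its cheapest among the chosen.
{C}: Orton→C 7, Farrow→C 5, Upton→C 14, Joliet→C 6, Ryde→C 12, Calder→C 4, Largo→C 11. Service cost 59.
{A}: service cost 67
{B}: service cost 78
Among all 3 size-1 choices, {C} is lowest.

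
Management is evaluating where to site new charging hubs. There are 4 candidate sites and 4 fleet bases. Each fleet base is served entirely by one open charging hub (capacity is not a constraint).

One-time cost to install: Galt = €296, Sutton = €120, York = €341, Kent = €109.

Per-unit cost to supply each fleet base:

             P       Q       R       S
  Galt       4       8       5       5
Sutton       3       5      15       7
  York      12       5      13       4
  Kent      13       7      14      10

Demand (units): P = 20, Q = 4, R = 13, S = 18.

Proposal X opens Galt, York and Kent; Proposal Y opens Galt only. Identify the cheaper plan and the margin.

Proposal X: {Galt, York, Kent}: P→Galt 4·20=80, Q→York 5·4=20, R→Galt 5·13=65, S→York 4·18=72. Service 237; fixed 746; total 983.
Proposal Y: {Galt}: P→Galt 4·20=80, Q→Galt 8·4=32, R→Galt 5·13=65, S→Galt 5·18=90. Service 267; fixed 296; total 563.
Difference: |983 − 563| = 420.

Proposal Y is cheaper by 420.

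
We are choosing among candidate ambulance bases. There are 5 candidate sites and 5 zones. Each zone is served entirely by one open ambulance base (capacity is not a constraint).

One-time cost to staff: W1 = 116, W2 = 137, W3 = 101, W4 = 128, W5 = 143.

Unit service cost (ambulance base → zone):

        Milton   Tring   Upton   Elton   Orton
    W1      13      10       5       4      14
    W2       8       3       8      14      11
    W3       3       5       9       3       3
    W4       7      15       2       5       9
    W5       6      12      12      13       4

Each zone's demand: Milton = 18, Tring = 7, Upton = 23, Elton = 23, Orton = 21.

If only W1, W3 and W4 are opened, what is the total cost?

Each zone is assigned to its cheapest site among the open ones.
{W1, W3, W4}: Milton→W3 3·18=54, Tring→W3 5·7=35, Upton→W4 2·23=46, Elton→W3 3·23=69, Orton→W3 3·21=63. Service 267; fixed 345; total 612.

Total cost: 612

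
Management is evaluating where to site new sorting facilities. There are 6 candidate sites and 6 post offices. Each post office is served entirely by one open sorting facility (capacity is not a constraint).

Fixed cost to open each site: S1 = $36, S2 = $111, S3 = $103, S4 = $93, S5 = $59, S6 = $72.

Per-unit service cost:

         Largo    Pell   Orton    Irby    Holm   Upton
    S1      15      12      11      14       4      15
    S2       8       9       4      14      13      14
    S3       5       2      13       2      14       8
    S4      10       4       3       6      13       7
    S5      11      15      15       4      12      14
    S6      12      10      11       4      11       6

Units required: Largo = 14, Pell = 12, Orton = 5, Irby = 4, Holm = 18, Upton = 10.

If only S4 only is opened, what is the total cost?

Total cost: 624

Each post office is assigned to its cheapest site among the open ones.
{S4}: Largo→S4 10·14=140, Pell→S4 4·12=48, Orton→S4 3·5=15, Irby→S4 6·4=24, Holm→S4 13·18=234, Upton→S4 7·10=70. Service 531; fixed 93; total 624.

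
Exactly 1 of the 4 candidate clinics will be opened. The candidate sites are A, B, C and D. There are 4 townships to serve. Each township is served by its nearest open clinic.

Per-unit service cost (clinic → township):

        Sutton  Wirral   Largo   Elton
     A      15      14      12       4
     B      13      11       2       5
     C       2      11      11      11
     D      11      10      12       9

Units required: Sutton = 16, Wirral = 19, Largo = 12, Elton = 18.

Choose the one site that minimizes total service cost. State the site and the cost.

Choose B only; total service cost 531.

With exactly 1 open, each township uses its cheapest among the chosen.
{B}: Sutton→B 13·16=208, Wirral→B 11·19=209, Largo→B 2·12=24, Elton→B 5·18=90. Service cost 531.
{C}: service cost 571
{D}: service cost 672
Among all 4 size-1 choices, {B} is lowest.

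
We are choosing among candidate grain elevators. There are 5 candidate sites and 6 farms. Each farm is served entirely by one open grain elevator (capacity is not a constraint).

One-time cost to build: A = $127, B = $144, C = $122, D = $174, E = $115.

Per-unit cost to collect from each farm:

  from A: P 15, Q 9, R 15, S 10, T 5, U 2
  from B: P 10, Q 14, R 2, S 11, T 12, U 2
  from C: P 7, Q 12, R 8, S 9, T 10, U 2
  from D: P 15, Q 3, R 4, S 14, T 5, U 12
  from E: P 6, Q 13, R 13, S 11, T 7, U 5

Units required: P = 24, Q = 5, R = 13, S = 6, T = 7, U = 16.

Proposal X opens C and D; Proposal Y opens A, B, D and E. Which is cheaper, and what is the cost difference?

Proposal X: {C, D}: P→C 7·24=168, Q→D 3·5=15, R→D 4·13=52, S→C 9·6=54, T→D 5·7=35, U→C 2·16=32. Service 356; fixed 296; total 652.
Proposal Y: {A, B, D, E}: P→E 6·24=144, Q→D 3·5=15, R→B 2·13=26, S→A 10·6=60, T→A 5·7=35, U→A 2·16=32. Service 312; fixed 560; total 872.
Difference: |652 − 872| = 220.

Proposal X is cheaper by 220.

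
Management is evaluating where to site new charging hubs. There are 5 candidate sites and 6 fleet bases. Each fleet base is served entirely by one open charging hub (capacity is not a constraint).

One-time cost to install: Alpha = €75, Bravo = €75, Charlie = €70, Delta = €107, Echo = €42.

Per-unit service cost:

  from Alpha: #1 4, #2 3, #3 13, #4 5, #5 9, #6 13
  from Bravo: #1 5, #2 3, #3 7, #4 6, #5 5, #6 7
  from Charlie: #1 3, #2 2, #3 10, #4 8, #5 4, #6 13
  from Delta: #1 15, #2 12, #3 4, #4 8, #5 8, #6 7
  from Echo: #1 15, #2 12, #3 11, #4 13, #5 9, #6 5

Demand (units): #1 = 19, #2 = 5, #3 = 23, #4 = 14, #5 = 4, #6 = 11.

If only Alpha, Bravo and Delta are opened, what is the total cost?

Total cost: 607

Each fleet base is assigned to its cheapest site among the open ones.
{Alpha, Bravo, Delta}: #1→Alpha 4·19=76, #2→Alpha 3·5=15, #3→Delta 4·23=92, #4→Alpha 5·14=70, #5→Bravo 5·4=20, #6→Bravo 7·11=77. Service 350; fixed 257; total 607.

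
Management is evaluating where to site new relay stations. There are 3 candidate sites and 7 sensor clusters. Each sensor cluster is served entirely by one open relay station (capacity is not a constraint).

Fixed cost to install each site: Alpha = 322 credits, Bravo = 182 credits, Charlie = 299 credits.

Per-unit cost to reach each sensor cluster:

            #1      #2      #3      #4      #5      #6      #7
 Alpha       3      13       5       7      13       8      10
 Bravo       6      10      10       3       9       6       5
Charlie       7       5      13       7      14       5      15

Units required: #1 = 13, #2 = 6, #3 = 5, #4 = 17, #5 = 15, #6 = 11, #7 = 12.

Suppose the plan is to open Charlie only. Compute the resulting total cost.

Each sensor cluster is assigned to its cheapest site among the open ones.
{Charlie}: #1→Charlie 7·13=91, #2→Charlie 5·6=30, #3→Charlie 13·5=65, #4→Charlie 7·17=119, #5→Charlie 14·15=210, #6→Charlie 5·11=55, #7→Charlie 15·12=180. Service 750; fixed 299; total 1049.

Total cost: 1049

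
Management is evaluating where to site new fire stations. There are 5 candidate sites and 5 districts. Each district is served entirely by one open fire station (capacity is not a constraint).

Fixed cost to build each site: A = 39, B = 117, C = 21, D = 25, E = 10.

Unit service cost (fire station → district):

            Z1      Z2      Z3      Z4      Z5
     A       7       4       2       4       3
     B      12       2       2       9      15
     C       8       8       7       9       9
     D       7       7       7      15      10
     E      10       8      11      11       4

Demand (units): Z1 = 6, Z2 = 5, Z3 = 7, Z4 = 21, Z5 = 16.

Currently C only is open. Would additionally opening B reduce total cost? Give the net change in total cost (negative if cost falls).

No — net change +52 (cost rises by 52).

Current service cost with {C}: 470.
Adding B: each district re-picks its cheapest; new service cost 405, saving 65.
Extra fixed cost: 117. Net change = 117 − 65 = 52.
(Totals: 491 → 543.)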